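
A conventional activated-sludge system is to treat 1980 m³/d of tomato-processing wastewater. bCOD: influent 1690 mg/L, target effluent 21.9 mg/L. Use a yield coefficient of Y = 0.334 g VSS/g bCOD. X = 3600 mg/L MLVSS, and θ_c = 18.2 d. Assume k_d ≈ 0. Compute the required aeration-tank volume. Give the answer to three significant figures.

V ≈ 5580 m³

With k_d = 0 the design equation reduces to V = Y Q (S₀−S) θ_c / X = 0.334 × 1980 × (1690 − 21.9) × 18.2 / 3600 = 5577 m³.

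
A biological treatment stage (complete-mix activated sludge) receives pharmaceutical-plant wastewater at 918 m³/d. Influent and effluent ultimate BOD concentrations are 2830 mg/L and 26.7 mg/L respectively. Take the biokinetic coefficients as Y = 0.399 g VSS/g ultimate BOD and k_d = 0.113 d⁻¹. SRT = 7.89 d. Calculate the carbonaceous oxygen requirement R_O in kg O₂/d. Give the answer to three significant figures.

Correct the yield for decay: Y_obs = Y/(1 + k_d θ_c) = 0.399 / (1 + 0.113 × 7.89) = 0.399 / 1.892 = 0.2109.
Q·(S₀ − S) = 918 × (2830 − 26.7) × 10⁻³ = 2573 kg/d removed.
P_X = Y_obs·Q·(S₀ − S) = 0.2109 × 2573 = 542.8 kg VSS/d.
R_O = Q·(S₀ − S) − 1.42·P_X = 2573 − 1.42 × 542.8 = 1803 kg O₂/d.

R_O ≈ 1800 kg O₂/d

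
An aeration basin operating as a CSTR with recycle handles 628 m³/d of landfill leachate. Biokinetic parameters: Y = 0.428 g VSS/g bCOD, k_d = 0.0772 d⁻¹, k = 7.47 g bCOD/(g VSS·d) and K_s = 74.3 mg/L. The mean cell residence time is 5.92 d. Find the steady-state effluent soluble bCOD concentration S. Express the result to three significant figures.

S ≈ 6.20 mg/L

From the Monod/SRT balance for a CMAS, S = K_s·(1+k_d θ_c)/[θ_c·(Y k − k_d) − 1] = 74.3 × (1 + 0.0772 × 5.92) / [5.92 × (0.428 × 7.47 − 0.0772) − 1] = 108.3 / 17.47 = 6.197 mg/L.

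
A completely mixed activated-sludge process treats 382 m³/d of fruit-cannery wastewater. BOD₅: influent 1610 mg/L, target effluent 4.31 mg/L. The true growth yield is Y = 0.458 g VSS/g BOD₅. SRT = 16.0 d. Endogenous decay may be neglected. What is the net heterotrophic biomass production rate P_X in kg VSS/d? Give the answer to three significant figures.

With endogenous decay neglected, the observed yield equals the true yield: Y_obs = Y = 0.458 g VSS/g BOD₅.
ΔS = 1610 − 4.31 = 1606 mg/L, so the substrate removal rate is 382 × 1606/1000 = 613.4 kg BOD₅/d.
Net biomass production P_X = Y_obs × Q·(S₀ − S) = 0.4580 × 613.4 = 280.9 kg VSS/d.

P_X ≈ 281 kg VSS/d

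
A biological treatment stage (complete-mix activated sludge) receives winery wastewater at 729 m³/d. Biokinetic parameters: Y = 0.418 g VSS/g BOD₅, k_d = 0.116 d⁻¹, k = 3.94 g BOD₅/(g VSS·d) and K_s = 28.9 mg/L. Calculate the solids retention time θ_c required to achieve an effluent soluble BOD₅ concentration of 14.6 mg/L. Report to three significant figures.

θ_c ≈ 2.29 d

From 1/θ_c = Y·k·S/(K_s + S) − k_d: Y·k·S/(K_s+S) = 0.418 × 3.94 × 14.6 / (28.9 + 14.6) = 0.5528 d⁻¹.
1/θ_c = 0.5528 − 0.116 = 0.4368 d⁻¹, so θ_c = 2.290 d.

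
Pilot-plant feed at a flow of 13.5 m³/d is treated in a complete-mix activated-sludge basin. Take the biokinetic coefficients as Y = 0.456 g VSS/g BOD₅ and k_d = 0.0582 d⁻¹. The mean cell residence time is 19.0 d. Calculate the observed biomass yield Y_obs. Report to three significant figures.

Correct the yield for decay: Y_obs = Y/(1 + k_d θ_c) = 0.456 / (1 + 0.0582 × 19.0) = 0.456 / 2.106 = 0.2165.

Y_obs ≈ 0.217 g VSS/g BOD₅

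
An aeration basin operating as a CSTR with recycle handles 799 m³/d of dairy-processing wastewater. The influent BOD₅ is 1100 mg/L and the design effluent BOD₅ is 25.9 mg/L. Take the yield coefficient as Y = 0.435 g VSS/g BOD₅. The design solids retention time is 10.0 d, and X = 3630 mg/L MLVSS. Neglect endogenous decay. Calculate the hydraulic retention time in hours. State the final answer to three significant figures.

Biomass mass balance (decay neglected): V·X = Y·Q·(S₀ − S)·θ_c, so V = 0.435 × 799 × (1100 − 25.9) × 10.0 / 3630 = 1028 m³.
Hydraulic retention time τ = V/Q = 1028 / 799 = 1.287 d = 30.89 h.

τ ≈ 30.9 h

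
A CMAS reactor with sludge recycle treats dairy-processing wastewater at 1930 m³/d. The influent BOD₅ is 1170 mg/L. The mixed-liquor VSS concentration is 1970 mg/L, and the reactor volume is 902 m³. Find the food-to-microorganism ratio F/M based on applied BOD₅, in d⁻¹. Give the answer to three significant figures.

Food-to-microorganism ratio F/M = Q S₀ / (V X) = 1930 × 1170 / (902.0 × 1970) = 1.271 d⁻¹.

F/M ≈ 1.27 d⁻¹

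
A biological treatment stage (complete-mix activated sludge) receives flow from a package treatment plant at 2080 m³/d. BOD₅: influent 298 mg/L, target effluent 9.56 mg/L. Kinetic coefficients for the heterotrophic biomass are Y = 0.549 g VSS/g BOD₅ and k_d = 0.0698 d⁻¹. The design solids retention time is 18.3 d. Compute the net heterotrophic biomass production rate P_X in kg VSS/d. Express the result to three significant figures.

Observed yield with endogenous decay: Y_obs = Y / (1 + k_d·θ_c) = 0.549 / (1 + 0.0698 × 18.3) = 0.549 / 2.277 = 0.2411 g VSS/g BOD₅.
Mass of BOD₅ removed per day: Q(S₀ − S) = 2080 × 288.4 g/m³ = 600.0 kg/d.
P_X = Y_obs · Q(S₀ − S) = 0.2411 × 600.0 = 144.6 kg VSS/d.

P_X ≈ 145 kg VSS/d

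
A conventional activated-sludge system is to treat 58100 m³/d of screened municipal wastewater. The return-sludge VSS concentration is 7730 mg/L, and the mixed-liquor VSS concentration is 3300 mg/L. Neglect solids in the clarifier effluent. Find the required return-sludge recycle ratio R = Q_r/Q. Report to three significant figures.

Mass balance around the secondary clarifier (neglecting effluent solids): R = X / (X_r − X) = 3300 / (7730 − 3300) = 0.7449.

R ≈ 0.745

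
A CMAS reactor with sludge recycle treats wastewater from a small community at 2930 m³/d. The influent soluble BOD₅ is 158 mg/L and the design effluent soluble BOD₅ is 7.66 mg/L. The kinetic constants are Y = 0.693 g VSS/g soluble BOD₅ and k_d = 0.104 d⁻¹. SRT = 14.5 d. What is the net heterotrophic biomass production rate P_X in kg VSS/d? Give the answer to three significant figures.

P_X ≈ 122 kg VSS/d

The observed yield is Y_obs = Y/(1 + k_d·θ_c) = 0.693 / (1 + 0.104 × 14.5) = 0.693 / 2.508 = 0.2763 g VSS per g soluble BOD₅ removed.
ΔS = 158 − 7.66 = 150.3 mg/L, so the substrate removal rate is 2930 × 150.3/1000 = 440.5 kg soluble BOD₅/d.
So the net sludge growth is P_X = 0.2763 × 440.5 = 121.7 kg VSS/d.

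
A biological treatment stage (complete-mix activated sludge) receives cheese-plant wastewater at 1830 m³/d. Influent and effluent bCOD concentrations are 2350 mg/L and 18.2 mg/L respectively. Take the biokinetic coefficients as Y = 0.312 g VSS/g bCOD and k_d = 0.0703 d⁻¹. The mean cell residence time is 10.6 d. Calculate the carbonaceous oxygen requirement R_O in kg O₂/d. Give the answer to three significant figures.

The observed yield is Y_obs = Y/(1 + k_d·θ_c) = 0.312 / (1 + 0.0703 × 10.6) = 0.312 / 1.745 = 0.1788 g VSS per g bCOD removed.
ΔS = 2350 − 18.2 = 2332 mg/L, so the substrate removal rate is 1830 × 2332/1000 = 4267 kg bCOD/d.
Net sludge production P_X = 0.1788 × 4267 = 762.9 kg VSS/d.
R_O = Q·ΔS − 1.42 P_X = 4267 − 1083 = 3184 kg O₂/d.

R_O ≈ 3180 kg O₂/d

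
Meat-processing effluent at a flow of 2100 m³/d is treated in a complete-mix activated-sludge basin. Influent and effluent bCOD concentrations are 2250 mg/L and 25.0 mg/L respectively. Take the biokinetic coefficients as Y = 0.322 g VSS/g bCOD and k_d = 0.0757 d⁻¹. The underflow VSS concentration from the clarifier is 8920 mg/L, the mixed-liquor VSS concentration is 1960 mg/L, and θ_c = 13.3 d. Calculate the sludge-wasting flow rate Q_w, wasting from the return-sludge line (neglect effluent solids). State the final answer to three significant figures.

Rearranging the biomass balance for a CMAS with decay, V = Y·Q·ΔS·θ_c / [X·(1+k_d θ_c)] = 0.322 × 2100 × (2250 − 25.0) × 13.3 / [1960 × (1 + 0.0757 × 13.3)] = 2×10^7 / 3933 = 5087 m³.
θ_c = V·X/(Q_w·X_r) when wasting from the recycle, so Q_w = V·X/(θ_c·X_r) = 5087 × 1960 / (13.3 × 8920) = 84.05 m³/d.

Q_w ≈ 84.0 m³/d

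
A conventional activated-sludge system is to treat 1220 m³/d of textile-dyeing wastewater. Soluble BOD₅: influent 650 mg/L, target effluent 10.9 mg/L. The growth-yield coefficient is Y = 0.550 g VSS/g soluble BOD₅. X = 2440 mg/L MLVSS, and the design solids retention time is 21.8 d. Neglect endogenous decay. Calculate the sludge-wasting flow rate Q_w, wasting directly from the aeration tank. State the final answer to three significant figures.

Q_w ≈ 176 m³/d

With k_d = 0 the design equation reduces to V = Y Q (S₀−S) θ_c / X = 0.550 × 1220 × (650 − 10.9) × 21.8 / 2440 = 3831 m³.
With mixed-liquor wasting, θ_c = V/Q_w, so Q_w = V/θ_c = 3831/21.8 = 175.8 m³/d.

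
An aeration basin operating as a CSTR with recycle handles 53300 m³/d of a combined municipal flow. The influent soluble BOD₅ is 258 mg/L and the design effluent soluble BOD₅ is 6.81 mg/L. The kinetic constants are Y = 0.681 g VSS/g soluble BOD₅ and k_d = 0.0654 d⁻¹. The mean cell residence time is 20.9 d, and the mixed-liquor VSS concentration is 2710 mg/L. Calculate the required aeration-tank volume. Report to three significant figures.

From the SRT design equation V = Y Q (S₀−S) θ_c / [X (1 + k_d θ_c)] = 0.681 × 53300 × (258 − 6.81) × 20.9 / [2710 × (1 + 0.0654 × 20.9)] = 1.91×10^8 / 6414 = 29709 m³.

V ≈ 29700 m³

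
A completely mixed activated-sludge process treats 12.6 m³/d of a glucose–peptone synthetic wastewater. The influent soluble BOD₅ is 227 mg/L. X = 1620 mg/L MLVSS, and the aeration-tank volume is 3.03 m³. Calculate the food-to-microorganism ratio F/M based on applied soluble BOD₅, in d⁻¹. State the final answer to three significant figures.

F/M ≈ 0.583 d⁻¹

Food-to-microorganism ratio F/M = Q S₀ / (V X) = 12.6 × 227 / (3.030 × 1620) = 0.5827 d⁻¹.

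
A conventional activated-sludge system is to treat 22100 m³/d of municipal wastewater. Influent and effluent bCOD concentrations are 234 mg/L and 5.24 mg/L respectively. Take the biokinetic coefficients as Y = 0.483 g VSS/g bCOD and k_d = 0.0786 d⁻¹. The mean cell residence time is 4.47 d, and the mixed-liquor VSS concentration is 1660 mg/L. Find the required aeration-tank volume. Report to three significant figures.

Steady-state biomass mass balance: V·X·(1 + k_d·θ_c) = Y·Q·(S₀ − S)·θ_c, so V = 0.483 × 22100 × (234 − 5.24) × 4.47 / [1660 × (1 + 0.0786 × 4.47)] = 1.09×10^7 / 2243 = 4866 m³.

V ≈ 4870 m³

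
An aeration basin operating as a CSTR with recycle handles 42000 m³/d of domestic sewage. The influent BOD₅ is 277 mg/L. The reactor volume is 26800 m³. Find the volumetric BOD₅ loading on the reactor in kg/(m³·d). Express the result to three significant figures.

L_v ≈ 0.434 kg BOD₅/(m³·d)

L_v = Q S₀ / V = 42000 × 277 × 10⁻³ / 26800 = 0.4341 kg/(m³·d).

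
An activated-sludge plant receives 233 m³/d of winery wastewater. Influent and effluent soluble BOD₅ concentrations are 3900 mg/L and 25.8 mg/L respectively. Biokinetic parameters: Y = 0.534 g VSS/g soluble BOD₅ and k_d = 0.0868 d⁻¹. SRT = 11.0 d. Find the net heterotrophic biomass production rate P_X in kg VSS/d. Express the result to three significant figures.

The observed yield is Y_obs = Y/(1 + k_d·θ_c) = 0.534 / (1 + 0.0868 × 11.0) = 0.534 / 1.955 = 0.2732 g VSS per g soluble BOD₅ removed.
ΔS = 3900 − 25.8 = 3874 mg/L, so the substrate removal rate is 233 × 3874/1000 = 902.7 kg soluble BOD₅/d.
Biomass produced: P_X = Y_obs·Q·ΔS = 0.2732 × 902.7 ≈ 246.6 kg VSS/d.

P_X ≈ 247 kg VSS/d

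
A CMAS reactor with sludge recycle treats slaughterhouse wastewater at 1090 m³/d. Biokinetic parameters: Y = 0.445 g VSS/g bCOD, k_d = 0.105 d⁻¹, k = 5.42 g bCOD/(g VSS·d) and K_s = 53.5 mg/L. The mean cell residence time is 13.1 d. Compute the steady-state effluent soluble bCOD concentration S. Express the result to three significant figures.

Effluent substrate depends only on kinetics and SRT: S = K_s(1 + k_d θ_c) / [θ_c(Yk − k_d) − 1] = 53.5 × (1 + 0.105 × 13.1) / [13.1 × (0.445 × 5.42 − 0.105) − 1] = 127.1 / 29.22 = 4.349 mg/L.

S ≈ 4.35 mg/L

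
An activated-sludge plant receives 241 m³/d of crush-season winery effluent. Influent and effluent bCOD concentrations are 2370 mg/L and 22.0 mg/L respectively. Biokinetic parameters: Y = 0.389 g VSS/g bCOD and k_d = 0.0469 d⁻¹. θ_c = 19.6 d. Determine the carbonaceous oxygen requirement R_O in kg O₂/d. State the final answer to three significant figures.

Observed yield with endogenous decay: Y_obs = Y / (1 + k_d·θ_c) = 0.389 / (1 + 0.0469 × 19.6) = 0.389 / 1.919 = 0.2027 g VSS/g bCOD.
Substrate removed = Q·(S₀ − S) = 241 m³/d × (2370 − 22.0) g/m³ = 5.66×10^5 g/d = 565.9 kg/d.
Net sludge production P_X = 0.2027 × 565.9 = 114.7 kg VSS/d.
R_O = Q·ΔS − 1.42 P_X = 565.9 − 162.9 = 403.0 kg O₂/d.

R_O ≈ 403 kg O₂/d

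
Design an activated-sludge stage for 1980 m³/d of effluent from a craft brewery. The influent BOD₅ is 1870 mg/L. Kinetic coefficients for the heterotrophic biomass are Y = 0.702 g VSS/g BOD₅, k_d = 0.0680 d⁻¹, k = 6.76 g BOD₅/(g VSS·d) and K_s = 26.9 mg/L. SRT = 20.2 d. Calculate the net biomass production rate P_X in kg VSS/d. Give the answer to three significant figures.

P_X ≈ 1090 kg VSS/d

From the Monod/SRT balance for a CMAS, S = K_s·(1+k_d θ_c)/[θ_c·(Y k − k_d) − 1] = 26.9 × (1 + 0.0680 × 20.2) / [20.2 × (0.702 × 6.76 − 0.0680) − 1] = 63.85 / 93.49 = 0.6830 mg/L.
The observed yield is Y_obs = Y/(1 + k_d·θ_c) = 0.702 / (1 + 0.0680 × 20.2) = 0.702 / 2.374 = 0.2958 g VSS per g BOD₅ removed.
Mass of BOD₅ removed per day: Q(S₀ − S) = 1980 × 1869 g/m³ = 3701 kg/d.
P_X = Y_obs · Q(S₀ − S) = 0.2958 × 3701 = 1095 kg VSS/d.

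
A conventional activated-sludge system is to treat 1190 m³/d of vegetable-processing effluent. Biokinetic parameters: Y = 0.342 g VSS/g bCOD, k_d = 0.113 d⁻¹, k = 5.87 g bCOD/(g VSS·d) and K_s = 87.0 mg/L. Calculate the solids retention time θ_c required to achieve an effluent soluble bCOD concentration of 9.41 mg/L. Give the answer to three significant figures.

θ_c ≈ 12.1 d

Specific growth rate at S = 9.41 mg/L: μ = YkS/(K_s+S) = 0.342·5.87·9.41/(87.0+9.41) = 0.1959 d⁻¹.
θ_c = 1/(μ − k_d) = 1/(0.1959 − 0.113) = 1/0.08294 = 12.06 d.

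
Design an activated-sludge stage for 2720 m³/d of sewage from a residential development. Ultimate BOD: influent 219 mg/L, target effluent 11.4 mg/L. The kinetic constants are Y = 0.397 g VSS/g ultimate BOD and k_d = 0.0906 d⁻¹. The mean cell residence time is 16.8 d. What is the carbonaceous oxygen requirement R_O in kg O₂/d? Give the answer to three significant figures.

R_O ≈ 438 kg O₂/d

Y_obs = Y / (1 + k_d θ_c) = 0.397 / (1 + 0.0906 × 16.8) = 0.397 / 2.522 = 0.1574.
Substrate removed = Q·(S₀ − S) = 2720 m³/d × (219 − 11.4) g/m³ = 5.65×10^5 g/d = 564.7 kg/d.
Biomass synthesised: P_X = Y_obs × 564.7 = 88.88 kg VSS/d.
Carbonaceous O₂ demand = substrate oxidised − cell-mass equivalent = 564.7 − 1.42 × 88.88 = 438.5 kg O₂/d.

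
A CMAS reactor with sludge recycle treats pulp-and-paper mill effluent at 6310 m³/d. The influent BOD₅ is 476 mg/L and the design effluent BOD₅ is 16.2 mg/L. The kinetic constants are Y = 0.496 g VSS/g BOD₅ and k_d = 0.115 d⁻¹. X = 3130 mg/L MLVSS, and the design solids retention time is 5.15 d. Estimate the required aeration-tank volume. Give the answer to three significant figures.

Rearranging the biomass balance for a CMAS with decay, V = Y·Q·ΔS·θ_c / [X·(1+k_d θ_c)] = 0.496 × 6310 × (476 − 16.2) × 5.15 / [3130 × (1 + 0.115 × 5.15)] = 7.41×10^6 / 4984 = 1487 m³.

V ≈ 1490 m³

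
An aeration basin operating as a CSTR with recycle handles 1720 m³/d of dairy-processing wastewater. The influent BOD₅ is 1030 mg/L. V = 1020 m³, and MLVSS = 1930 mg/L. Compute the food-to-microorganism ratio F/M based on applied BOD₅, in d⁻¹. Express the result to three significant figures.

F/M = applied load / biomass = Q·S₀/(V·X) = 1720 × 1030 / (1020 × 1930) = 0.8999 d⁻¹.

F/M ≈ 0.900 d⁻¹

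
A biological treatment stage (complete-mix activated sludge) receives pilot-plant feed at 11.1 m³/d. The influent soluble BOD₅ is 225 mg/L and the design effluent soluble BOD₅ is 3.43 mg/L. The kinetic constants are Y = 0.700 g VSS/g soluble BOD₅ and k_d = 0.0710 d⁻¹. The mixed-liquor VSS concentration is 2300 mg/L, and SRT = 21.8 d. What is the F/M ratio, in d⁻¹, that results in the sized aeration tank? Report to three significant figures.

Steady-state biomass mass balance: V·X·(1 + k_d·θ_c) = Y·Q·(S₀ − S)·θ_c, so V = 0.700 × 11.1 × (225 − 3.43) × 21.8 / [2300 × (1 + 0.0710 × 21.8)] = 3.75×10^4 / 5860 = 6.405 m³.
F/M = Q·S₀ / (V·X) = 11.1 × 225 / (6.405 × 2300) = 0.1695 g soluble BOD₅·(g VSS·d)⁻¹.

F/M ≈ 0.170 d⁻¹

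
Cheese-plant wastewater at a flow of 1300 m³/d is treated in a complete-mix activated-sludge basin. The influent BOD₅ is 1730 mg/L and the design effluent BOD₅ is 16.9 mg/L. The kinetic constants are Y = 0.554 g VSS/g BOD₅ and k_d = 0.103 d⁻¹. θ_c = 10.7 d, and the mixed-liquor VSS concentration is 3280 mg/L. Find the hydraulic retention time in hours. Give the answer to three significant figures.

Steady-state biomass mass balance: V·X·(1 + k_d·θ_c) = Y·Q·(S₀ − S)·θ_c, so V = 0.554 × 1300 × (1730 − 16.9) × 10.7 / [3280 × (1 + 0.103 × 10.7)] = 1.32×10^7 / 6895 = 1915 m³.
Hydraulic retention time τ = V/Q = 1915 / 1300 = 1.473 d = 35.35 h.

τ ≈ 35.3 h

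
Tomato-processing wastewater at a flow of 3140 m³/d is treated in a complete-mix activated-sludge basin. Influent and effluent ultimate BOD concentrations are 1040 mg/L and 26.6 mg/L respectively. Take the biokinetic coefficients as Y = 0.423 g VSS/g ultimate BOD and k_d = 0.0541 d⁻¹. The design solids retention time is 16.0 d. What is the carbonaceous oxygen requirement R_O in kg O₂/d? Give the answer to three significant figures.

Observed yield with endogenous decay: Y_obs = Y / (1 + k_d·θ_c) = 0.423 / (1 + 0.0541 × 16.0) = 0.423 / 1.866 = 0.2267 g VSS/g ultimate BOD.
Mass of ultimate BOD removed per day: Q(S₀ − S) = 3140 × 1013 g/m³ = 3182 kg/d.
Net sludge production P_X = 0.2267 × 3182 = 721.5 kg VSS/d.
R_O = Q·(S₀ − S) − 1.42·P_X = 3182 − 1.42 × 721.5 = 2158 kg O₂/d.

R_O ≈ 2160 kg O₂/d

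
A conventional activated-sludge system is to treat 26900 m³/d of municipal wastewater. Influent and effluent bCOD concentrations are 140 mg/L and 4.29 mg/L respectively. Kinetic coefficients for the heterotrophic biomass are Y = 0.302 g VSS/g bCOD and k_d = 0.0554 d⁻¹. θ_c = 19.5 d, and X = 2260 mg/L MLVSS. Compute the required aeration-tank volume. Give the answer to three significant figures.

V ≈ 4570 m³

From the SRT design equation V = Y Q (S₀−S) θ_c / [X (1 + k_d θ_c)] = 0.302 × 26900 × (140 − 4.29) × 19.5 / [2260 × (1 + 0.0554 × 19.5)] = 2.15×10^7 / 4701 = 4573 m³.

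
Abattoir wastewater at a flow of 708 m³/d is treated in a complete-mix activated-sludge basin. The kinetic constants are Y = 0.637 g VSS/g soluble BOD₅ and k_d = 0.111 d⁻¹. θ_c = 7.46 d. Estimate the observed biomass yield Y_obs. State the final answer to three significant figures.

Y_obs ≈ 0.348 g VSS/g soluble BOD₅

Correct the yield for decay: Y_obs = Y/(1 + k_d θ_c) = 0.637 / (1 + 0.111 × 7.46) = 0.637 / 1.828 = 0.3485.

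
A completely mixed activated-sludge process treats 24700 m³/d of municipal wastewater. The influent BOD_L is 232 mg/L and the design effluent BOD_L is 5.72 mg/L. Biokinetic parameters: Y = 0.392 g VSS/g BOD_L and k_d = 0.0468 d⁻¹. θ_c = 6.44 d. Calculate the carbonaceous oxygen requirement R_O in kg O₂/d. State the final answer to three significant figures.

Observed yield with endogenous decay: Y_obs = Y / (1 + k_d·θ_c) = 0.392 / (1 + 0.0468 × 6.44) = 0.392 / 1.301 = 0.3012 g VSS/g BOD_L.
Q·(S₀ − S) = 24700 × (232 − 5.72) × 10⁻³ = 5589 kg/d removed.
P_X = Y_obs·Q·(S₀ − S) = 0.3012 × 5589 = 1684 kg VSS/d.
Carbonaceous O₂ demand = substrate oxidised − cell-mass equivalent = 5589 − 1.42 × 1684 = 3199 kg O₂/d.

R_O ≈ 3200 kg O₂/d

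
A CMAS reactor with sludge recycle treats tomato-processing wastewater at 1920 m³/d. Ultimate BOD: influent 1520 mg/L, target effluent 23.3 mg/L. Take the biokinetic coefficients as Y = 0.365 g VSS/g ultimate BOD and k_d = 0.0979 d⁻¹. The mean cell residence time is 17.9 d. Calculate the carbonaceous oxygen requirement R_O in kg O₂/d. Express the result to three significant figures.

R_O ≈ 2330 kg O₂/d

The observed yield is Y_obs = Y/(1 + k_d·θ_c) = 0.365 / (1 + 0.0979 × 17.9) = 0.365 / 2.752 = 0.1326 g VSS per g ultimate BOD removed.
Q·(S₀ − S) = 1920 × (1520 − 23.3) × 10⁻³ = 2874 kg/d removed.
Biomass synthesised: P_X = Y_obs × 2874 = 381.1 kg VSS/d.
R_O = Q·ΔS − 1.42 P_X = 2874 − 541.1 = 2333 kg O₂/d.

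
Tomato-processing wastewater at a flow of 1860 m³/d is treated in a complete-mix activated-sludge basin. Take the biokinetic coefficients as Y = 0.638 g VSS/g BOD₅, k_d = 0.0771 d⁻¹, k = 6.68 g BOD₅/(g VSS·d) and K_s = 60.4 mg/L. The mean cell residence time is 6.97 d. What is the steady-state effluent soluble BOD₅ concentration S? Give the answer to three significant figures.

S ≈ 3.30 mg/L

Effluent substrate depends only on kinetics and SRT: S = K_s(1 + k_d θ_c) / [θ_c(Yk − k_d) − 1] = 60.4 × (1 + 0.0771 × 6.97) / [6.97 × (0.638 × 6.68 − 0.0771) − 1] = 92.86 / 28.17 = 3.297 mg/L.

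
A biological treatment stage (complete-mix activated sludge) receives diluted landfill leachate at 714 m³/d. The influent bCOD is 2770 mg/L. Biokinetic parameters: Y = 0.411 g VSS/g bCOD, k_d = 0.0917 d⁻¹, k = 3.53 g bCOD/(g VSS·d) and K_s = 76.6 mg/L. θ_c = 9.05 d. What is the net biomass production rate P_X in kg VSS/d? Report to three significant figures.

P_X ≈ 442 kg VSS/d

Effluent substrate depends only on kinetics and SRT: S = K_s(1 + k_d θ_c) / [θ_c(Yk − k_d) − 1] = 76.6 × (1 + 0.0917 × 9.05) / [9.05 × (0.411 × 3.53 − 0.0917) − 1] = 140.2 / 11.30 = 12.40 mg/L.
Y_obs = Y / (1 + k_d θ_c) = 0.411 / (1 + 0.0917 × 9.05) = 0.411 / 1.830 = 0.2246.
Substrate removed = Q·(S₀ − S) = 714 m³/d × (2770 − 12.4) g/m³ = 1.97×10^6 g/d = 1969 kg/d.
So the net sludge growth is P_X = 0.2246 × 1969 = 442.2 kg VSS/d.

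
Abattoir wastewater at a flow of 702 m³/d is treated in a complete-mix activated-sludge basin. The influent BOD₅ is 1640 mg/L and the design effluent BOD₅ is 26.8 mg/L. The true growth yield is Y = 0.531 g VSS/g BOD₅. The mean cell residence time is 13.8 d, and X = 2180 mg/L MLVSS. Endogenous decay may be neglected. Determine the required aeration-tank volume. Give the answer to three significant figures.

V ≈ 3810 m³

Biomass mass balance (decay neglected): V·X = Y·Q·(S₀ − S)·θ_c, so V = 0.531 × 702 × (1640 − 26.8) × 13.8 / 2180 = 3807 m³.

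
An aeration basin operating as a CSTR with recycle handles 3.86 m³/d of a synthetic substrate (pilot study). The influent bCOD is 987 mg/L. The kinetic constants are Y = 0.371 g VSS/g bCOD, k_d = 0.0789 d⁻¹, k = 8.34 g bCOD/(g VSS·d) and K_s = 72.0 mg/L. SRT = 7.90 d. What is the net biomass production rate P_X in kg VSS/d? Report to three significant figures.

For a completely mixed reactor with recycle the Lawrence–McCarty relation gives S = K_s·(1 + k_d·θ_c) / [θ_c·(Y·k − k_d) − 1] = 72.0 × (1 + 0.0789 × 7.90) / [7.90 × (0.371 × 8.34 − 0.0789) − 1] = 116.9 / 22.82 = 5.122 mg/L.
Correct the yield for decay: Y_obs = Y/(1 + k_d θ_c) = 0.371 / (1 + 0.0789 × 7.90) = 0.371 / 1.623 = 0.2285.
ΔS = 987 − 5.12 = 981.9 mg/L, so the substrate removal rate is 3.86 × 981.9/1000 = 3.790 kg bCOD/d.
Biomass produced: P_X = Y_obs·Q·ΔS = 0.2285 × 3.790 ≈ 0.8662 kg VSS/d.

P_X ≈ 0.866 kg VSS/d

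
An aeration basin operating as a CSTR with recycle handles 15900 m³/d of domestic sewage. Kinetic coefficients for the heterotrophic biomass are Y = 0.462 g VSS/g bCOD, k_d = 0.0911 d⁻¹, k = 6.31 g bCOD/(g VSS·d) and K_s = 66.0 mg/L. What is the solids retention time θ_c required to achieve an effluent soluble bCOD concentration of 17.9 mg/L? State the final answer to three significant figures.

At the target effluent, Y k S/(K_s+S) = 0.462×6.31×17.9/83.90 = 0.6220 d⁻¹.
θ_c = 1/(μ − k_d) = 1/(0.6220 − 0.0911) = 1/0.5309 = 1.884 d.

θ_c ≈ 1.88 d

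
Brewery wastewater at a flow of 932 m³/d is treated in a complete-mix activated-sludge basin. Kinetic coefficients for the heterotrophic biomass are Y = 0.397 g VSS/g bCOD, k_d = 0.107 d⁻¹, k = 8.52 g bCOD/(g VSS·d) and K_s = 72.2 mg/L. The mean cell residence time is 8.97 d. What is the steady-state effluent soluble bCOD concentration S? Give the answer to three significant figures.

From the Monod/SRT balance for a CMAS, S = K_s·(1+k_d θ_c)/[θ_c·(Y k − k_d) − 1] = 72.2 × (1 + 0.107 × 8.97) / [8.97 × (0.397 × 8.52 − 0.107) − 1] = 141.5 / 28.38 = 4.986 mg/L.

S ≈ 4.99 mg/L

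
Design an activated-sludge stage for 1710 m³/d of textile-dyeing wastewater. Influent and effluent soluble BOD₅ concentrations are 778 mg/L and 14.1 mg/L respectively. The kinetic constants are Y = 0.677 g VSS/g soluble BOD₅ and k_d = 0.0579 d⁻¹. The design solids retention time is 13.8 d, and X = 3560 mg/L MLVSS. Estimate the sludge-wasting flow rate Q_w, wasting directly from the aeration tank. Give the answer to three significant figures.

Rearranging the biomass balance for a CMAS with decay, V = Y·Q·ΔS·θ_c / [X·(1+k_d θ_c)] = 0.677 × 1710 × (778 − 14.1) × 13.8 / [3560 × (1 + 0.0579 × 13.8)] = 1.22×10^7 / 6405 = 1906 m³.
With mixed-liquor wasting, θ_c = V/Q_w, so Q_w = V/θ_c = 1906/13.8 = 138.1 m³/d.

Q_w ≈ 138 m³/d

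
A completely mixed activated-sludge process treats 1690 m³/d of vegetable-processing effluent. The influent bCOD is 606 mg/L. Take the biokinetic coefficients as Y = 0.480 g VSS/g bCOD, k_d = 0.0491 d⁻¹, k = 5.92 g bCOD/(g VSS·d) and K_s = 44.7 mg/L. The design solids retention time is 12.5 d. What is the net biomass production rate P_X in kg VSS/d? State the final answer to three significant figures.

For a completely mixed reactor with recycle the Lawrence–McCarty relation gives S = K_s·(1 + k_d·θ_c) / [θ_c·(Y·k − k_d) − 1] = 44.7 × (1 + 0.0491 × 12.5) / [12.5 × (0.480 × 5.92 − 0.0491) − 1] = 72.13 / 33.91 = 2.127 mg/L.
Observed yield with endogenous decay: Y_obs = Y / (1 + k_d·θ_c) = 0.480 / (1 + 0.0491 × 12.5) = 0.480 / 1.614 = 0.2974 g VSS/g bCOD.
Substrate removed = Q·(S₀ − S) = 1690 m³/d × (606 − 2.13) g/m³ = 1.02×10^6 g/d = 1021 kg/d.
P_X = Y_obs · Q(S₀ − S) = 0.2974 × 1021 = 303.6 kg VSS/d.

P_X ≈ 304 kg VSS/d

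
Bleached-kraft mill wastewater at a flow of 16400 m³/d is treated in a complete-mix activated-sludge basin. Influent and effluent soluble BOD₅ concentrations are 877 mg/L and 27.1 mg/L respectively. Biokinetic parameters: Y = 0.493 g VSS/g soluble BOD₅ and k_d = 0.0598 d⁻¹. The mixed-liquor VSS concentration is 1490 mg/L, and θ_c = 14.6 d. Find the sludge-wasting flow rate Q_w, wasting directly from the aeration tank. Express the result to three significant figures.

Rearranging the biomass balance for a CMAS with decay, V = Y·Q·ΔS·θ_c / [X·(1+k_d θ_c)] = 0.493 × 16400 × (877 − 27.1) × 14.6 / [1490 × (1 + 0.0598 × 14.6)] = 1×10^8 / 2791 = 35948 m³.
For wasting at MLVSS concentration, Q_w = V/θ_c = 35948/14.6 = 2462 m³/d.

Q_w ≈ 2460 m³/d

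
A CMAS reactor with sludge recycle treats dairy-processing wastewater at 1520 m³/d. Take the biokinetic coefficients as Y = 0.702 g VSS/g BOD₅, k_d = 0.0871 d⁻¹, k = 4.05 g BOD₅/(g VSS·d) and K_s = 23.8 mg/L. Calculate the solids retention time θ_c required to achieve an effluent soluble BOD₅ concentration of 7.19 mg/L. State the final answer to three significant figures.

Specific growth rate at S = 7.19 mg/L: μ = YkS/(K_s+S) = 0.702·4.05·7.19/(23.8+7.19) = 0.6596 d⁻¹.
1/θ_c = 0.6596 − 0.0871 = 0.5725 d⁻¹, so θ_c = 1.747 d.

θ_c ≈ 1.75 d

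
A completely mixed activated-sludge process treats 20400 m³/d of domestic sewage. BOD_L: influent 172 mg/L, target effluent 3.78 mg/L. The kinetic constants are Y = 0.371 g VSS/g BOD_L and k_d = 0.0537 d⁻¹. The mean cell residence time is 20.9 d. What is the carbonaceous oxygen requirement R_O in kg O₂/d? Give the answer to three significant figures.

The observed yield is Y_obs = Y/(1 + k_d·θ_c) = 0.371 / (1 + 0.0537 × 20.9) = 0.371 / 2.122 = 0.1748 g VSS per g BOD_L removed.
ΔS = 172 − 3.78 = 168.2 mg/L, so the substrate removal rate is 20400 × 168.2/1000 = 3432 kg BOD_L/d.
Biomass synthesised: P_X = Y_obs × 3432 = 599.9 kg VSS/d.
R_O = Q·(S₀ − S) − 1.42·P_X = 3432 − 1.42 × 599.9 = 2580 kg O₂/d.

R_O ≈ 2580 kg O₂/d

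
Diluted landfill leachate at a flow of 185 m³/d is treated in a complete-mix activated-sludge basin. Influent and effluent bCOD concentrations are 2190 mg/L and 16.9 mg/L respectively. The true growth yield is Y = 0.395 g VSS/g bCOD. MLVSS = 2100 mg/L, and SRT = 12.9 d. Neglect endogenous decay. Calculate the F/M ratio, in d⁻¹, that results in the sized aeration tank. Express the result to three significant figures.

V·X = Y·Q·ΔS·θ_c gives V = 0.395 × 185 × (2190 − 16.9) × 12.9 / 2100 = 975.5 m³.
Food-to-microorganism ratio F/M = Q S₀ / (V X) = 185 × 2190 / (975.5 × 2100) = 0.1978 d⁻¹.

F/M ≈ 0.198 d⁻¹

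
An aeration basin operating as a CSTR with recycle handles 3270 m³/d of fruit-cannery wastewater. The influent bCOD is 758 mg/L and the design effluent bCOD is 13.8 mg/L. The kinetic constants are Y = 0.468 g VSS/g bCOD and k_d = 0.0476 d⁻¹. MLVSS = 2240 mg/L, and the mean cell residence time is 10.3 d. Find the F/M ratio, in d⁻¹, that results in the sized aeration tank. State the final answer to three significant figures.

F/M ≈ 0.315 d⁻¹

Steady-state biomass mass balance: V·X·(1 + k_d·θ_c) = Y·Q·(S₀ − S)·θ_c, so V = 0.468 × 3270 × (758 − 13.8) × 10.3 / [2240 × (1 + 0.0476 × 10.3)] = 1.17×10^7 / 3338 = 3514 m³.
Food-to-microorganism ratio F/M = Q S₀ / (V X) = 3270 × 758 / (3514 × 2240) = 0.3149 d⁻¹.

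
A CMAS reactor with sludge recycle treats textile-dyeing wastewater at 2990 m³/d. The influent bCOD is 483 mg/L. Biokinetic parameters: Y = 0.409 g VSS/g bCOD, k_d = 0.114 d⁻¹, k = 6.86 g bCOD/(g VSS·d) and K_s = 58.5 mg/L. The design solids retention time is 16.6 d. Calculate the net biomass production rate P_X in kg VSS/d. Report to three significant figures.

P_X ≈ 203 kg VSS/d

From the Monod/SRT balance for a CMAS, S = K_s·(1+k_d θ_c)/[θ_c·(Y k − k_d) − 1] = 58.5 × (1 + 0.114 × 16.6) / [16.6 × (0.409 × 6.86 − 0.114) − 1] = 169.2 / 43.68 = 3.873 mg/L.
The observed yield is Y_obs = Y/(1 + k_d·θ_c) = 0.409 / (1 + 0.114 × 16.6) = 0.409 / 2.892 = 0.1414 g VSS per g bCOD removed.
Mass of bCOD removed per day: Q(S₀ − S) = 2990 × 479.1 g/m³ = 1433 kg/d.
Biomass produced: P_X = Y_obs·Q·ΔS = 0.1414 × 1433 ≈ 202.6 kg VSS/d.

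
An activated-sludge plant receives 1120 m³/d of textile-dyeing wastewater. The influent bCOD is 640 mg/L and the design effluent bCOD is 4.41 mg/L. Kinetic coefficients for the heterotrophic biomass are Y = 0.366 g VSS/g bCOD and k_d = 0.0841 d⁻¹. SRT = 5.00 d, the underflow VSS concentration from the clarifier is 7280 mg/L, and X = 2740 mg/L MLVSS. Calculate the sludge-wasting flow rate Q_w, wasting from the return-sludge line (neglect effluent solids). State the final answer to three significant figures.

From the SRT design equation V = Y Q (S₀−S) θ_c / [X (1 + k_d θ_c)] = 0.366 × 1120 × (640 − 4.41) × 5.00 / [2740 × (1 + 0.0841 × 5.00)] = 1.3×10^6 / 3892 = 334.7 m³.
Wasting from the return line (neglecting effluent solids): Q_w = V·X / (θ_c·X_r) = 334.7 × 2740 / (5.00 × 7280) = 25.19 m³/d.

Q_w ≈ 25.2 m³/d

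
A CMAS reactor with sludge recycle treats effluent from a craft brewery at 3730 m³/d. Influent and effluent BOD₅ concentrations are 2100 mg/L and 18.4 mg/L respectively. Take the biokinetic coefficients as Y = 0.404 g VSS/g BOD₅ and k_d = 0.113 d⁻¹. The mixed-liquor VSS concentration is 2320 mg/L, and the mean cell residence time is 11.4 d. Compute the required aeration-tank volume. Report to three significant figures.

V ≈ 6740 m³

From the SRT design equation V = Y Q (S₀−S) θ_c / [X (1 + k_d θ_c)] = 0.404 × 3730 × (2100 − 18.4) × 11.4 / [2320 × (1 + 0.113 × 11.4)] = 3.58×10^7 / 5309 = 6736 m³.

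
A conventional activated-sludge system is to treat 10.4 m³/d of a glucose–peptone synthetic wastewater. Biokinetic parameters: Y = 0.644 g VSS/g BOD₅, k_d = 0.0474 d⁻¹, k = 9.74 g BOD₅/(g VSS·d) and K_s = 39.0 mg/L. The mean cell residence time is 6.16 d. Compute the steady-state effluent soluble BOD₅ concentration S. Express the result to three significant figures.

Effluent substrate depends only on kinetics and SRT: S = K_s(1 + k_d θ_c) / [θ_c(Yk − k_d) − 1] = 39.0 × (1 + 0.0474 × 6.16) / [6.16 × (0.644 × 9.74 − 0.0474) − 1] = 50.39 / 37.35 = 1.349 mg/L.

S ≈ 1.35 mg/L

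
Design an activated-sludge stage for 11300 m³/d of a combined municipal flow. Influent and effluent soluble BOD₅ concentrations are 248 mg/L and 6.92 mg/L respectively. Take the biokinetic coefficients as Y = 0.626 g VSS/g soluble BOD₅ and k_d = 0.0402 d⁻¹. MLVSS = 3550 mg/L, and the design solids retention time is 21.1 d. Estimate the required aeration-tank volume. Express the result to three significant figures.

Steady-state biomass mass balance: V·X·(1 + k_d·θ_c) = Y·Q·(S₀ − S)·θ_c, so V = 0.626 × 11300 × (248 − 6.92) × 21.1 / [3550 × (1 + 0.0402 × 21.1)] = 3.6×10^7 / 6561 = 5484 m³.

V ≈ 5480 m³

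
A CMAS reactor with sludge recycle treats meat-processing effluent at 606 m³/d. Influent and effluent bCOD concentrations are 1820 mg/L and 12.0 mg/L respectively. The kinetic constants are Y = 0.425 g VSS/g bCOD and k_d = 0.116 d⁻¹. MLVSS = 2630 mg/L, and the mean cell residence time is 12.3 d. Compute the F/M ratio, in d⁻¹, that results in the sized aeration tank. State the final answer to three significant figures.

F/M ≈ 0.467 d⁻¹

Steady-state biomass mass balance: V·X·(1 + k_d·θ_c) = Y·Q·(S₀ − S)·θ_c, so V = 0.425 × 606 × (1820 − 12.0) × 12.3 / [2630 × (1 + 0.116 × 12.3)] = 5.73×10^6 / 6382 = 897.4 m³.
F/M = Q·S₀ / (V·X) = 606 × 1820 / (897.4 × 2630) = 0.4673 g bCOD·(g VSS·d)⁻¹.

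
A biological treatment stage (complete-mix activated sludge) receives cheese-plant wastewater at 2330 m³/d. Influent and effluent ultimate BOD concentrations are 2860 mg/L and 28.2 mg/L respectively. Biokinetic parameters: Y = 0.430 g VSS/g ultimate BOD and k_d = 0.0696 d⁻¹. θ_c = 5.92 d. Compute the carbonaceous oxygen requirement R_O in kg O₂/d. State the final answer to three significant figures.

R_O ≈ 3740 kg O₂/d

Observed yield with endogenous decay: Y_obs = Y / (1 + k_d·θ_c) = 0.430 / (1 + 0.0696 × 5.92) = 0.430 / 1.412 = 0.3045 g VSS/g ultimate BOD.
ΔS = 2860 − 28.2 = 2832 mg/L, so the substrate removal rate is 2330 × 2832/1000 = 6598 kg ultimate BOD/d.
P_X = Y_obs·Q·(S₀ − S) = 0.3045 × 6598 = 2009 kg VSS/d.
Carbonaceous O₂ demand = substrate oxidised − cell-mass equivalent = 6598 − 1.42 × 2009 = 3745 kg O₂/d.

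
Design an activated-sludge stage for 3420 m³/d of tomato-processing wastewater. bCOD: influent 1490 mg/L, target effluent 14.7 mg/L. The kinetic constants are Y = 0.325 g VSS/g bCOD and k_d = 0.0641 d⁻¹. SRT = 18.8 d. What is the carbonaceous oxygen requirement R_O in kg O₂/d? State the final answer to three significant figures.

Observed yield with endogenous decay: Y_obs = Y / (1 + k_d·θ_c) = 0.325 / (1 + 0.0641 × 18.8) = 0.325 / 2.205 = 0.1474 g VSS/g bCOD.
ΔS = 1490 − 14.7 = 1475 mg/L, so the substrate removal rate is 3420 × 1475/1000 = 5046 kg bCOD/d.
Biomass synthesised: P_X = Y_obs × 5046 = 743.6 kg VSS/d.
R_O = Q·(S₀ − S) − 1.42·P_X = 5046 − 1.42 × 743.6 = 3990 kg O₂/d.

R_O ≈ 3990 kg O₂/d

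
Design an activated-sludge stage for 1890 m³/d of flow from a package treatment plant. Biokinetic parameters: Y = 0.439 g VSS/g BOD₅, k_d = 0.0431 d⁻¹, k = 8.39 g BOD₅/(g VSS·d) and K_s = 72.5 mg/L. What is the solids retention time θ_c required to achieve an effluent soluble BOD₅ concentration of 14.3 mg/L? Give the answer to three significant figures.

θ_c ≈ 1.77 d

At the target effluent, Y k S/(K_s+S) = 0.439×8.39×14.3/86.80 = 0.6068 d⁻¹.
θ_c = 1/(μ − k_d) = 1/(0.6068 − 0.0431) = 1/0.5637 = 1.774 d.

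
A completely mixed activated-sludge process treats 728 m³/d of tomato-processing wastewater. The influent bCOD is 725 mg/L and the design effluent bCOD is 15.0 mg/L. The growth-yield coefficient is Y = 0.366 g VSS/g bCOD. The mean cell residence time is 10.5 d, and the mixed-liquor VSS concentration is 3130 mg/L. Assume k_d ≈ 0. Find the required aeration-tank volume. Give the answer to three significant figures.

With k_d = 0 the design equation reduces to V = Y Q (S₀−S) θ_c / X = 0.366 × 728 × (725 − 15.0) × 10.5 / 3130 = 634.6 m³.

V ≈ 635 m³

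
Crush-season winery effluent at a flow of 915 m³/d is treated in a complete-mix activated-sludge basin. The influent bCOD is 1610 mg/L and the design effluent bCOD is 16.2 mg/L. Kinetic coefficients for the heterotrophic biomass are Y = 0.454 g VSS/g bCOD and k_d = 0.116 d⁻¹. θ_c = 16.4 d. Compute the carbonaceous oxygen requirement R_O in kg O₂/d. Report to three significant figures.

The observed yield is Y_obs = Y/(1 + k_d·θ_c) = 0.454 / (1 + 0.116 × 16.4) = 0.454 / 2.902 = 0.1564 g VSS per g bCOD removed.
Substrate removed = Q·(S₀ − S) = 915 m³/d × (1610 − 16.2) g/m³ = 1.46×10^6 g/d = 1458 kg/d.
Net sludge production P_X = 0.1564 × 1458 = 228.1 kg VSS/d.
Carbonaceous O₂ demand = substrate oxidised − cell-mass equivalent = 1458 − 1.42 × 228.1 = 1134 kg O₂/d.

R_O ≈ 1130 kg O₂/d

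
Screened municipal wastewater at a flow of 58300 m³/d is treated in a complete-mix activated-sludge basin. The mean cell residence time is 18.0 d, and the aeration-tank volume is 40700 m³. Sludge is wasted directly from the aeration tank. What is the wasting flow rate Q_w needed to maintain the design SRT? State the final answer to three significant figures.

Q_w ≈ 2260 m³/d

With mixed-liquor wasting, θ_c = V/Q_w, so Q_w = V/θ_c = 40700/18.0 = 2261 m³/d.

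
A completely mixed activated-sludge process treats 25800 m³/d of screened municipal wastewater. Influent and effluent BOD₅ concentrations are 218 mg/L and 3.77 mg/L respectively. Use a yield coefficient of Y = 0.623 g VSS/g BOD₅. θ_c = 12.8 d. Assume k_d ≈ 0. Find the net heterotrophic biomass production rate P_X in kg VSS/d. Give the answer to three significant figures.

Since k_d ≈ 0, Y_obs = Y = 0.623 g VSS/g BOD₅.
Mass of BOD₅ removed per day: Q(S₀ − S) = 25800 × 214.2 g/m³ = 5527 kg/d.
Net biomass production P_X = Y_obs × Q·(S₀ − S) = 0.6230 × 5527 = 3443 kg VSS/d.

P_X ≈ 3440 kg VSS/d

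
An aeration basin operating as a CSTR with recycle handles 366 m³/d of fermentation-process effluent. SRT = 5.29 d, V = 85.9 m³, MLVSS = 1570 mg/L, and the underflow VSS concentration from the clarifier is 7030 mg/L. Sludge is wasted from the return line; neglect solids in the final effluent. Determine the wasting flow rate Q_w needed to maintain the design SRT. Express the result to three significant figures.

Q_w ≈ 3.63 m³/d

Wasting from the return line (neglecting effluent solids): Q_w = V·X / (θ_c·X_r) = 85.90 × 1570 / (5.29 × 7030) = 3.626 m³/d.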